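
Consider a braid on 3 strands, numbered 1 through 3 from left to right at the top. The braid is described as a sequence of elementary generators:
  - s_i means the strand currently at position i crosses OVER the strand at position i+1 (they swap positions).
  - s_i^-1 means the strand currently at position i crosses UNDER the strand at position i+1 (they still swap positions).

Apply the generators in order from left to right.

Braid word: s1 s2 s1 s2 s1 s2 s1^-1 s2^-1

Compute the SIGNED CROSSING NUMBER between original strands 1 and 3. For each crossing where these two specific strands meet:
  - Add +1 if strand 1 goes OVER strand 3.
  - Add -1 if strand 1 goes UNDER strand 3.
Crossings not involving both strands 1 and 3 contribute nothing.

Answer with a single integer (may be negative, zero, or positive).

Answer: -1

Derivation:
Gen 1: crossing 1x2. Both 1&3? no. Sum: 0
Gen 2: 1 over 3. Both 1&3? yes. Contrib: +1. Sum: 1
Gen 3: crossing 2x3. Both 1&3? no. Sum: 1
Gen 4: crossing 2x1. Both 1&3? no. Sum: 1
Gen 5: 3 over 1. Both 1&3? yes. Contrib: -1. Sum: 0
Gen 6: crossing 3x2. Both 1&3? no. Sum: 0
Gen 7: crossing 1x2. Both 1&3? no. Sum: 0
Gen 8: 1 under 3. Both 1&3? yes. Contrib: -1. Sum: -1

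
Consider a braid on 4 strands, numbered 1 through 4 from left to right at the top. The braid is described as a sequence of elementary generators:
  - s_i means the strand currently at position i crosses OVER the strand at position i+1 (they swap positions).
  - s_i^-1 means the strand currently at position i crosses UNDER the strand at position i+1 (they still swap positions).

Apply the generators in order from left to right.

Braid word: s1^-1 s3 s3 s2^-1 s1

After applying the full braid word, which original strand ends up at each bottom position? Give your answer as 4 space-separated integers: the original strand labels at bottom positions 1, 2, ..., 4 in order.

Answer: 3 2 1 4

Derivation:
Gen 1 (s1^-1): strand 1 crosses under strand 2. Perm now: [2 1 3 4]
Gen 2 (s3): strand 3 crosses over strand 4. Perm now: [2 1 4 3]
Gen 3 (s3): strand 4 crosses over strand 3. Perm now: [2 1 3 4]
Gen 4 (s2^-1): strand 1 crosses under strand 3. Perm now: [2 3 1 4]
Gen 5 (s1): strand 2 crosses over strand 3. Perm now: [3 2 1 4]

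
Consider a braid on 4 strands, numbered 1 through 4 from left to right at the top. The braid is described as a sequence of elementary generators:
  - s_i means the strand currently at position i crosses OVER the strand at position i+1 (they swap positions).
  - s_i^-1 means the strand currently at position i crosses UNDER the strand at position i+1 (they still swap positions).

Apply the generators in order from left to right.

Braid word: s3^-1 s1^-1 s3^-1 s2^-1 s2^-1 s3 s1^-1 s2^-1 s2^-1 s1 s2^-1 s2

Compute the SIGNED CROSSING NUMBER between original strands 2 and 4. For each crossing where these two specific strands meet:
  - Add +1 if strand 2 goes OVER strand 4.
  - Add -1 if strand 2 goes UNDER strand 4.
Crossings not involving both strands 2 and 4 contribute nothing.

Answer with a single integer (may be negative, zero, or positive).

Gen 1: crossing 3x4. Both 2&4? no. Sum: 0
Gen 2: crossing 1x2. Both 2&4? no. Sum: 0
Gen 3: crossing 4x3. Both 2&4? no. Sum: 0
Gen 4: crossing 1x3. Both 2&4? no. Sum: 0
Gen 5: crossing 3x1. Both 2&4? no. Sum: 0
Gen 6: crossing 3x4. Both 2&4? no. Sum: 0
Gen 7: crossing 2x1. Both 2&4? no. Sum: 0
Gen 8: 2 under 4. Both 2&4? yes. Contrib: -1. Sum: -1
Gen 9: 4 under 2. Both 2&4? yes. Contrib: +1. Sum: 0
Gen 10: crossing 1x2. Both 2&4? no. Sum: 0
Gen 11: crossing 1x4. Both 2&4? no. Sum: 0
Gen 12: crossing 4x1. Both 2&4? no. Sum: 0

Answer: 0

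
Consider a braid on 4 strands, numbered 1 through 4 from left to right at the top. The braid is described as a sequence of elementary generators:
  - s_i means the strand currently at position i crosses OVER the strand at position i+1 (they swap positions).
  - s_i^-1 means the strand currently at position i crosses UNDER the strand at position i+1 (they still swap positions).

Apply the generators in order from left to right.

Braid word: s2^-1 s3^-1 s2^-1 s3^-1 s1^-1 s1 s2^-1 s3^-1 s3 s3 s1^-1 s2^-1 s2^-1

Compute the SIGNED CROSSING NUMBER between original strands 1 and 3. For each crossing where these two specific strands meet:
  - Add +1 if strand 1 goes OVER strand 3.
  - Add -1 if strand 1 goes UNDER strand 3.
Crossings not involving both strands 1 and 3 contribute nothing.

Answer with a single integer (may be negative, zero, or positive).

Gen 1: crossing 2x3. Both 1&3? no. Sum: 0
Gen 2: crossing 2x4. Both 1&3? no. Sum: 0
Gen 3: crossing 3x4. Both 1&3? no. Sum: 0
Gen 4: crossing 3x2. Both 1&3? no. Sum: 0
Gen 5: crossing 1x4. Both 1&3? no. Sum: 0
Gen 6: crossing 4x1. Both 1&3? no. Sum: 0
Gen 7: crossing 4x2. Both 1&3? no. Sum: 0
Gen 8: crossing 4x3. Both 1&3? no. Sum: 0
Gen 9: crossing 3x4. Both 1&3? no. Sum: 0
Gen 10: crossing 4x3. Both 1&3? no. Sum: 0
Gen 11: crossing 1x2. Both 1&3? no. Sum: 0
Gen 12: 1 under 3. Both 1&3? yes. Contrib: -1. Sum: -1
Gen 13: 3 under 1. Both 1&3? yes. Contrib: +1. Sum: 0

Answer: 0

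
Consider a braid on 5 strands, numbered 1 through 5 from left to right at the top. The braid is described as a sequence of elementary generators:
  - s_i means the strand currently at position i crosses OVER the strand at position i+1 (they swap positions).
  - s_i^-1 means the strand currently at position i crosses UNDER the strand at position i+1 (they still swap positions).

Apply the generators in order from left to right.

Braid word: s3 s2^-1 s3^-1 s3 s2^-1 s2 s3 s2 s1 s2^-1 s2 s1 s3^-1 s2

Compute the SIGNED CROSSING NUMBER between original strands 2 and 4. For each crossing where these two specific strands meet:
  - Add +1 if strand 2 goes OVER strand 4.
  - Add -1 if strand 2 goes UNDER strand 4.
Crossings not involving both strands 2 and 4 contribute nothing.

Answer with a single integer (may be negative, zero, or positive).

Answer: 2

Derivation:
Gen 1: crossing 3x4. Both 2&4? no. Sum: 0
Gen 2: 2 under 4. Both 2&4? yes. Contrib: -1. Sum: -1
Gen 3: crossing 2x3. Both 2&4? no. Sum: -1
Gen 4: crossing 3x2. Both 2&4? no. Sum: -1
Gen 5: 4 under 2. Both 2&4? yes. Contrib: +1. Sum: 0
Gen 6: 2 over 4. Both 2&4? yes. Contrib: +1. Sum: 1
Gen 7: crossing 2x3. Both 2&4? no. Sum: 1
Gen 8: crossing 4x3. Both 2&4? no. Sum: 1
Gen 9: crossing 1x3. Both 2&4? no. Sum: 1
Gen 10: crossing 1x4. Both 2&4? no. Sum: 1
Gen 11: crossing 4x1. Both 2&4? no. Sum: 1
Gen 12: crossing 3x1. Both 2&4? no. Sum: 1
Gen 13: 4 under 2. Both 2&4? yes. Contrib: +1. Sum: 2
Gen 14: crossing 3x2. Both 2&4? no. Sum: 2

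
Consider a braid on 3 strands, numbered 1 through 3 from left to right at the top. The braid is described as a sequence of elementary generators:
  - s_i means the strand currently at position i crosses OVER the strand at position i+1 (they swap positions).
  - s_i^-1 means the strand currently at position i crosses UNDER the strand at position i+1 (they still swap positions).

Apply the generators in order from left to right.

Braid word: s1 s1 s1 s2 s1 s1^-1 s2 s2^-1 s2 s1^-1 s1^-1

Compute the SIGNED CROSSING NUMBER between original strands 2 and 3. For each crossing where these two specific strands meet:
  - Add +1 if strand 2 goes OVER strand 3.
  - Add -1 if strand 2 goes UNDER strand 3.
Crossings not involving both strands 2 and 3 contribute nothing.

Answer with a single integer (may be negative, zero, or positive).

Gen 1: crossing 1x2. Both 2&3? no. Sum: 0
Gen 2: crossing 2x1. Both 2&3? no. Sum: 0
Gen 3: crossing 1x2. Both 2&3? no. Sum: 0
Gen 4: crossing 1x3. Both 2&3? no. Sum: 0
Gen 5: 2 over 3. Both 2&3? yes. Contrib: +1. Sum: 1
Gen 6: 3 under 2. Both 2&3? yes. Contrib: +1. Sum: 2
Gen 7: crossing 3x1. Both 2&3? no. Sum: 2
Gen 8: crossing 1x3. Both 2&3? no. Sum: 2
Gen 9: crossing 3x1. Both 2&3? no. Sum: 2
Gen 10: crossing 2x1. Both 2&3? no. Sum: 2
Gen 11: crossing 1x2. Both 2&3? no. Sum: 2

Answer: 2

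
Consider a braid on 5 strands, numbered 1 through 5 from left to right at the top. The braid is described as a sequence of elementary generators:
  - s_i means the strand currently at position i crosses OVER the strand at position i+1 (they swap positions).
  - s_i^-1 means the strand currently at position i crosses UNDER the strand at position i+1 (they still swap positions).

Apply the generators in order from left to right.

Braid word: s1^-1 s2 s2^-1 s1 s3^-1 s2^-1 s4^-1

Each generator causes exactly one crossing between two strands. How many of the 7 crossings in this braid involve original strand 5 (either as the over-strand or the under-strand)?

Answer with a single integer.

Gen 1: crossing 1x2. Involves strand 5? no. Count so far: 0
Gen 2: crossing 1x3. Involves strand 5? no. Count so far: 0
Gen 3: crossing 3x1. Involves strand 5? no. Count so far: 0
Gen 4: crossing 2x1. Involves strand 5? no. Count so far: 0
Gen 5: crossing 3x4. Involves strand 5? no. Count so far: 0
Gen 6: crossing 2x4. Involves strand 5? no. Count so far: 0
Gen 7: crossing 3x5. Involves strand 5? yes. Count so far: 1

Answer: 1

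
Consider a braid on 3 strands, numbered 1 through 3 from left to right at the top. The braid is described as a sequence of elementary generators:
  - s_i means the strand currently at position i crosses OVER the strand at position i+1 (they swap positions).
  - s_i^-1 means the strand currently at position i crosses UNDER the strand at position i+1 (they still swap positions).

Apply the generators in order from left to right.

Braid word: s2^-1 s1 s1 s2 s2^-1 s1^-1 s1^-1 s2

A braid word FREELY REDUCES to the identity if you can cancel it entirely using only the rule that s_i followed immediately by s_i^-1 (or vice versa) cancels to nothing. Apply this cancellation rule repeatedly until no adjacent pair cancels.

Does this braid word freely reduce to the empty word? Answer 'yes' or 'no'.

Gen 1 (s2^-1): push. Stack: [s2^-1]
Gen 2 (s1): push. Stack: [s2^-1 s1]
Gen 3 (s1): push. Stack: [s2^-1 s1 s1]
Gen 4 (s2): push. Stack: [s2^-1 s1 s1 s2]
Gen 5 (s2^-1): cancels prior s2. Stack: [s2^-1 s1 s1]
Gen 6 (s1^-1): cancels prior s1. Stack: [s2^-1 s1]
Gen 7 (s1^-1): cancels prior s1. Stack: [s2^-1]
Gen 8 (s2): cancels prior s2^-1. Stack: []
Reduced word: (empty)

Answer: yes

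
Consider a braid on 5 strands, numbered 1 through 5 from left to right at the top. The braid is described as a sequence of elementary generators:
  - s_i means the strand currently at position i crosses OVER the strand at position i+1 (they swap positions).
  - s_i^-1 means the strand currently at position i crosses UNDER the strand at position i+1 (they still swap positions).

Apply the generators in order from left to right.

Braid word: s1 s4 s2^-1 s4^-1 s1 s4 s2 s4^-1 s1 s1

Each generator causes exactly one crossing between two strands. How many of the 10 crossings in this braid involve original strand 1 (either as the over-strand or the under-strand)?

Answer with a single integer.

Gen 1: crossing 1x2. Involves strand 1? yes. Count so far: 1
Gen 2: crossing 4x5. Involves strand 1? no. Count so far: 1
Gen 3: crossing 1x3. Involves strand 1? yes. Count so far: 2
Gen 4: crossing 5x4. Involves strand 1? no. Count so far: 2
Gen 5: crossing 2x3. Involves strand 1? no. Count so far: 2
Gen 6: crossing 4x5. Involves strand 1? no. Count so far: 2
Gen 7: crossing 2x1. Involves strand 1? yes. Count so far: 3
Gen 8: crossing 5x4. Involves strand 1? no. Count so far: 3
Gen 9: crossing 3x1. Involves strand 1? yes. Count so far: 4
Gen 10: crossing 1x3. Involves strand 1? yes. Count so far: 5

Answer: 5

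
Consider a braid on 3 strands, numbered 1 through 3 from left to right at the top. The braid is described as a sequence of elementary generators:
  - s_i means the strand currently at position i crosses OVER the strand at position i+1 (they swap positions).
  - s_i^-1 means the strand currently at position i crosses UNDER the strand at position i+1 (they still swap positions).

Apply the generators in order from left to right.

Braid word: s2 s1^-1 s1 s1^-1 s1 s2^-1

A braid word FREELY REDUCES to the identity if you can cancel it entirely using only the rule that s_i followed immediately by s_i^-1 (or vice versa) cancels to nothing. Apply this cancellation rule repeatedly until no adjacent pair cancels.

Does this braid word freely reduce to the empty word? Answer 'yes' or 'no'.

Gen 1 (s2): push. Stack: [s2]
Gen 2 (s1^-1): push. Stack: [s2 s1^-1]
Gen 3 (s1): cancels prior s1^-1. Stack: [s2]
Gen 4 (s1^-1): push. Stack: [s2 s1^-1]
Gen 5 (s1): cancels prior s1^-1. Stack: [s2]
Gen 6 (s2^-1): cancels prior s2. Stack: []
Reduced word: (empty)

Answer: yes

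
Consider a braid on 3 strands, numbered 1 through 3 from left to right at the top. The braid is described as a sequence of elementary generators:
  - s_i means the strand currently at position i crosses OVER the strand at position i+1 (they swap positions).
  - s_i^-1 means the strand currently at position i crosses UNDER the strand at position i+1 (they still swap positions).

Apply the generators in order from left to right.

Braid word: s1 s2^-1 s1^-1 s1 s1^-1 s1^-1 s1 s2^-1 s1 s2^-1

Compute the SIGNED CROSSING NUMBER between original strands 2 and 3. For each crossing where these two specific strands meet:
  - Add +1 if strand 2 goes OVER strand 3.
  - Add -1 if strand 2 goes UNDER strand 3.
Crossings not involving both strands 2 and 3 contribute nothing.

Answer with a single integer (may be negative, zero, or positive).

Answer: 0

Derivation:
Gen 1: crossing 1x2. Both 2&3? no. Sum: 0
Gen 2: crossing 1x3. Both 2&3? no. Sum: 0
Gen 3: 2 under 3. Both 2&3? yes. Contrib: -1. Sum: -1
Gen 4: 3 over 2. Both 2&3? yes. Contrib: -1. Sum: -2
Gen 5: 2 under 3. Both 2&3? yes. Contrib: -1. Sum: -3
Gen 6: 3 under 2. Both 2&3? yes. Contrib: +1. Sum: -2
Gen 7: 2 over 3. Both 2&3? yes. Contrib: +1. Sum: -1
Gen 8: crossing 2x1. Both 2&3? no. Sum: -1
Gen 9: crossing 3x1. Both 2&3? no. Sum: -1
Gen 10: 3 under 2. Both 2&3? yes. Contrib: +1. Sum: 0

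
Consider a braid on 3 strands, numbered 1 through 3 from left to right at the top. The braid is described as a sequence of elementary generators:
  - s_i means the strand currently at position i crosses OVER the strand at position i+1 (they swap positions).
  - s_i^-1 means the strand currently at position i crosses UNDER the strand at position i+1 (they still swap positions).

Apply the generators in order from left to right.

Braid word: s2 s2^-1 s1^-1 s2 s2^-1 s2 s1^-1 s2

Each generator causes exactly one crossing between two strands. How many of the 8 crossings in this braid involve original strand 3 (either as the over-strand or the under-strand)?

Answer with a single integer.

Gen 1: crossing 2x3. Involves strand 3? yes. Count so far: 1
Gen 2: crossing 3x2. Involves strand 3? yes. Count so far: 2
Gen 3: crossing 1x2. Involves strand 3? no. Count so far: 2
Gen 4: crossing 1x3. Involves strand 3? yes. Count so far: 3
Gen 5: crossing 3x1. Involves strand 3? yes. Count so far: 4
Gen 6: crossing 1x3. Involves strand 3? yes. Count so far: 5
Gen 7: crossing 2x3. Involves strand 3? yes. Count so far: 6
Gen 8: crossing 2x1. Involves strand 3? no. Count so far: 6

Answer: 6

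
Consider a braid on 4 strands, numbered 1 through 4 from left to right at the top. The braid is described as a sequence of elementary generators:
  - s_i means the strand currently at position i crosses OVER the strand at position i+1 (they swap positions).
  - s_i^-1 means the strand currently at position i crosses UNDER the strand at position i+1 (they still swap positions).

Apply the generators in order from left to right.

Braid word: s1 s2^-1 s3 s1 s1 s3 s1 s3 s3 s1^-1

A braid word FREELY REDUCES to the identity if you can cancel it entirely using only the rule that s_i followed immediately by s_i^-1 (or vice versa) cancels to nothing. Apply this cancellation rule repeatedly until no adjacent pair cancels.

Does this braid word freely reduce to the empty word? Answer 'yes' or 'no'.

Gen 1 (s1): push. Stack: [s1]
Gen 2 (s2^-1): push. Stack: [s1 s2^-1]
Gen 3 (s3): push. Stack: [s1 s2^-1 s3]
Gen 4 (s1): push. Stack: [s1 s2^-1 s3 s1]
Gen 5 (s1): push. Stack: [s1 s2^-1 s3 s1 s1]
Gen 6 (s3): push. Stack: [s1 s2^-1 s3 s1 s1 s3]
Gen 7 (s1): push. Stack: [s1 s2^-1 s3 s1 s1 s3 s1]
Gen 8 (s3): push. Stack: [s1 s2^-1 s3 s1 s1 s3 s1 s3]
Gen 9 (s3): push. Stack: [s1 s2^-1 s3 s1 s1 s3 s1 s3 s3]
Gen 10 (s1^-1): push. Stack: [s1 s2^-1 s3 s1 s1 s3 s1 s3 s3 s1^-1]
Reduced word: s1 s2^-1 s3 s1 s1 s3 s1 s3 s3 s1^-1

Answer: no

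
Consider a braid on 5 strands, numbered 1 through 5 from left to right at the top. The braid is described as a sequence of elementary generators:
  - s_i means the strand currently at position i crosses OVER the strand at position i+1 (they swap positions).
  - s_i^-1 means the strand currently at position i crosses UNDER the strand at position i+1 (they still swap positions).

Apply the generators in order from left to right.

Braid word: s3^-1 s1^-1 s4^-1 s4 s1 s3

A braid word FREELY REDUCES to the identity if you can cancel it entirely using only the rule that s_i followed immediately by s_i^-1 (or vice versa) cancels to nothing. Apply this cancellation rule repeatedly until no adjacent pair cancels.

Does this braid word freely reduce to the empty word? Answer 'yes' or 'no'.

Answer: yes

Derivation:
Gen 1 (s3^-1): push. Stack: [s3^-1]
Gen 2 (s1^-1): push. Stack: [s3^-1 s1^-1]
Gen 3 (s4^-1): push. Stack: [s3^-1 s1^-1 s4^-1]
Gen 4 (s4): cancels prior s4^-1. Stack: [s3^-1 s1^-1]
Gen 5 (s1): cancels prior s1^-1. Stack: [s3^-1]
Gen 6 (s3): cancels prior s3^-1. Stack: []
Reduced word: (empty)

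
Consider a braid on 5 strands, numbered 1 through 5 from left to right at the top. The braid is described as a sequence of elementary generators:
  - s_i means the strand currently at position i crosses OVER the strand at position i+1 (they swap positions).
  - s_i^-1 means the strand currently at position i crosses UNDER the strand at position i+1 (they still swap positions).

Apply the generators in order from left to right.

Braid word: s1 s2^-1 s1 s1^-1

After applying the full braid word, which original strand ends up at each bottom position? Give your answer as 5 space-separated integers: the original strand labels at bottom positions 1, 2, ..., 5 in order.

Answer: 2 3 1 4 5

Derivation:
Gen 1 (s1): strand 1 crosses over strand 2. Perm now: [2 1 3 4 5]
Gen 2 (s2^-1): strand 1 crosses under strand 3. Perm now: [2 3 1 4 5]
Gen 3 (s1): strand 2 crosses over strand 3. Perm now: [3 2 1 4 5]
Gen 4 (s1^-1): strand 3 crosses under strand 2. Perm now: [2 3 1 4 5]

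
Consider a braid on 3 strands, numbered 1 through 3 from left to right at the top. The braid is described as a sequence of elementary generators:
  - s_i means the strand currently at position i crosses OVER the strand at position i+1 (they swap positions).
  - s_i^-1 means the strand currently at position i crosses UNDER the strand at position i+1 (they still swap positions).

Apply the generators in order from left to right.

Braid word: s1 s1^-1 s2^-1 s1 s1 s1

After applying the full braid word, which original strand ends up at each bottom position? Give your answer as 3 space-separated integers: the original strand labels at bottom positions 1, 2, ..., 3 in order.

Gen 1 (s1): strand 1 crosses over strand 2. Perm now: [2 1 3]
Gen 2 (s1^-1): strand 2 crosses under strand 1. Perm now: [1 2 3]
Gen 3 (s2^-1): strand 2 crosses under strand 3. Perm now: [1 3 2]
Gen 4 (s1): strand 1 crosses over strand 3. Perm now: [3 1 2]
Gen 5 (s1): strand 3 crosses over strand 1. Perm now: [1 3 2]
Gen 6 (s1): strand 1 crosses over strand 3. Perm now: [3 1 2]

Answer: 3 1 2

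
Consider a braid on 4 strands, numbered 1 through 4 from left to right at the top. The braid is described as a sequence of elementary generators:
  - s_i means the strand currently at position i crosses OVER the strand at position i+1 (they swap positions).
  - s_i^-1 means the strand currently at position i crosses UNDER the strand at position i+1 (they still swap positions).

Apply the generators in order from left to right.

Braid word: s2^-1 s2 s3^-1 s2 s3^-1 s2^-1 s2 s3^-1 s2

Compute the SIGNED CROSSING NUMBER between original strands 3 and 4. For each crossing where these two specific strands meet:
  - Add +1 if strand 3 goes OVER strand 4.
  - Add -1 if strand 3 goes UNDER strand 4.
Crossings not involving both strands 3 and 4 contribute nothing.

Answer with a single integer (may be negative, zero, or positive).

Gen 1: crossing 2x3. Both 3&4? no. Sum: 0
Gen 2: crossing 3x2. Both 3&4? no. Sum: 0
Gen 3: 3 under 4. Both 3&4? yes. Contrib: -1. Sum: -1
Gen 4: crossing 2x4. Both 3&4? no. Sum: -1
Gen 5: crossing 2x3. Both 3&4? no. Sum: -1
Gen 6: 4 under 3. Both 3&4? yes. Contrib: +1. Sum: 0
Gen 7: 3 over 4. Both 3&4? yes. Contrib: +1. Sum: 1
Gen 8: crossing 3x2. Both 3&4? no. Sum: 1
Gen 9: crossing 4x2. Both 3&4? no. Sum: 1

Answer: 1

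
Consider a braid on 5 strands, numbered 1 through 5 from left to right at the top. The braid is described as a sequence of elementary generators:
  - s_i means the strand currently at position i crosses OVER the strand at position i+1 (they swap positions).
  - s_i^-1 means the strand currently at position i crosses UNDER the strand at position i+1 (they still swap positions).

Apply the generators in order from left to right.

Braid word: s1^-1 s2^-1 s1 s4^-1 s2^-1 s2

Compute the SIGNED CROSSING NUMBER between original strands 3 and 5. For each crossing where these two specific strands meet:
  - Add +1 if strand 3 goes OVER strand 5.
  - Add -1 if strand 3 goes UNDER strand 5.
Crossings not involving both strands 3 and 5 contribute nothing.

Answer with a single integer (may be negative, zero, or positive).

Gen 1: crossing 1x2. Both 3&5? no. Sum: 0
Gen 2: crossing 1x3. Both 3&5? no. Sum: 0
Gen 3: crossing 2x3. Both 3&5? no. Sum: 0
Gen 4: crossing 4x5. Both 3&5? no. Sum: 0
Gen 5: crossing 2x1. Both 3&5? no. Sum: 0
Gen 6: crossing 1x2. Both 3&5? no. Sum: 0

Answer: 0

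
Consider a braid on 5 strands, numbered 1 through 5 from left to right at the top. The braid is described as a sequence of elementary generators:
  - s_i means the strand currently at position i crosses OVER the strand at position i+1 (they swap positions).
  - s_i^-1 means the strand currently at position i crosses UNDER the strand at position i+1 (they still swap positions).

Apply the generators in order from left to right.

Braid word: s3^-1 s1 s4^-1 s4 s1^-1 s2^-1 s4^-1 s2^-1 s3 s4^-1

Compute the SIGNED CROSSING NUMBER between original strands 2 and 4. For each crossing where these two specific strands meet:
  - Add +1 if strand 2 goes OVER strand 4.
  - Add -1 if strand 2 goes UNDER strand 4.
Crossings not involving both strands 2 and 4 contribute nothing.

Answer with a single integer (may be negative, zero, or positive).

Answer: 0

Derivation:
Gen 1: crossing 3x4. Both 2&4? no. Sum: 0
Gen 2: crossing 1x2. Both 2&4? no. Sum: 0
Gen 3: crossing 3x5. Both 2&4? no. Sum: 0
Gen 4: crossing 5x3. Both 2&4? no. Sum: 0
Gen 5: crossing 2x1. Both 2&4? no. Sum: 0
Gen 6: 2 under 4. Both 2&4? yes. Contrib: -1. Sum: -1
Gen 7: crossing 3x5. Both 2&4? no. Sum: -1
Gen 8: 4 under 2. Both 2&4? yes. Contrib: +1. Sum: 0
Gen 9: crossing 4x5. Both 2&4? no. Sum: 0
Gen 10: crossing 4x3. Both 2&4? no. Sum: 0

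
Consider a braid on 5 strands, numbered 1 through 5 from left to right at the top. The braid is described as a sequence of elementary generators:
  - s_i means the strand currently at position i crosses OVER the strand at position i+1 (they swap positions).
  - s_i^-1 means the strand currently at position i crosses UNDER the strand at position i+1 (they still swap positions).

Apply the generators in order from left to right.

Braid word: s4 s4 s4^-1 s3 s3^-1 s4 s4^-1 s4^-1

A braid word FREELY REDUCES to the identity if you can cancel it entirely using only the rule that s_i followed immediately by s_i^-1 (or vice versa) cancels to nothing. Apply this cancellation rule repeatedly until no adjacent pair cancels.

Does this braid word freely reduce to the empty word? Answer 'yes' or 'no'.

Answer: yes

Derivation:
Gen 1 (s4): push. Stack: [s4]
Gen 2 (s4): push. Stack: [s4 s4]
Gen 3 (s4^-1): cancels prior s4. Stack: [s4]
Gen 4 (s3): push. Stack: [s4 s3]
Gen 5 (s3^-1): cancels prior s3. Stack: [s4]
Gen 6 (s4): push. Stack: [s4 s4]
Gen 7 (s4^-1): cancels prior s4. Stack: [s4]
Gen 8 (s4^-1): cancels prior s4. Stack: []
Reduced word: (empty)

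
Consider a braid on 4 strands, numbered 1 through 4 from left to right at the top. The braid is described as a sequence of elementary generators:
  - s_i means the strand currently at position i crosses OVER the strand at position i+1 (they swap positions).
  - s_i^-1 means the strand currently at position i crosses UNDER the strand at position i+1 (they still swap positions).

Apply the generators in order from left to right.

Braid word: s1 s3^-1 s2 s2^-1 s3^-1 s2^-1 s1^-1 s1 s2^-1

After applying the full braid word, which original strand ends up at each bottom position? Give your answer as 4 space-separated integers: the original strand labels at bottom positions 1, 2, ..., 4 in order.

Answer: 2 1 3 4

Derivation:
Gen 1 (s1): strand 1 crosses over strand 2. Perm now: [2 1 3 4]
Gen 2 (s3^-1): strand 3 crosses under strand 4. Perm now: [2 1 4 3]
Gen 3 (s2): strand 1 crosses over strand 4. Perm now: [2 4 1 3]
Gen 4 (s2^-1): strand 4 crosses under strand 1. Perm now: [2 1 4 3]
Gen 5 (s3^-1): strand 4 crosses under strand 3. Perm now: [2 1 3 4]
Gen 6 (s2^-1): strand 1 crosses under strand 3. Perm now: [2 3 1 4]
Gen 7 (s1^-1): strand 2 crosses under strand 3. Perm now: [3 2 1 4]
Gen 8 (s1): strand 3 crosses over strand 2. Perm now: [2 3 1 4]
Gen 9 (s2^-1): strand 3 crosses under strand 1. Perm now: [2 1 3 4]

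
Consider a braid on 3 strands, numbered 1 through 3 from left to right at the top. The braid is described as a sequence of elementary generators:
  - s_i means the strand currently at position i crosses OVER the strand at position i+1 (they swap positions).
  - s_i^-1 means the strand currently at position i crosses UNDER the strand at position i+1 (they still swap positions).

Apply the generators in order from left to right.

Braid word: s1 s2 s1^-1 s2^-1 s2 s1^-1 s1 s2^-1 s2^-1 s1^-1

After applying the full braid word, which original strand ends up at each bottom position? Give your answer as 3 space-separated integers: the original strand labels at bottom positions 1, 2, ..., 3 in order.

Gen 1 (s1): strand 1 crosses over strand 2. Perm now: [2 1 3]
Gen 2 (s2): strand 1 crosses over strand 3. Perm now: [2 3 1]
Gen 3 (s1^-1): strand 2 crosses under strand 3. Perm now: [3 2 1]
Gen 4 (s2^-1): strand 2 crosses under strand 1. Perm now: [3 1 2]
Gen 5 (s2): strand 1 crosses over strand 2. Perm now: [3 2 1]
Gen 6 (s1^-1): strand 3 crosses under strand 2. Perm now: [2 3 1]
Gen 7 (s1): strand 2 crosses over strand 3. Perm now: [3 2 1]
Gen 8 (s2^-1): strand 2 crosses under strand 1. Perm now: [3 1 2]
Gen 9 (s2^-1): strand 1 crosses under strand 2. Perm now: [3 2 1]
Gen 10 (s1^-1): strand 3 crosses under strand 2. Perm now: [2 3 1]

Answer: 2 3 1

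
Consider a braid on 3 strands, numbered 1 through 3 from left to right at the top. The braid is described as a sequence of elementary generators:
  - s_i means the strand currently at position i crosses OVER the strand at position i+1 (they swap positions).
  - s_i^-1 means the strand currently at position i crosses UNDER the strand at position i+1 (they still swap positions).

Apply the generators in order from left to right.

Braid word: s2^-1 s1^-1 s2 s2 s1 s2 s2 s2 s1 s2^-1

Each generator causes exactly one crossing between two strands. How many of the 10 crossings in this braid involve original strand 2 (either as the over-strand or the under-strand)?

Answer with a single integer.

Answer: 7

Derivation:
Gen 1: crossing 2x3. Involves strand 2? yes. Count so far: 1
Gen 2: crossing 1x3. Involves strand 2? no. Count so far: 1
Gen 3: crossing 1x2. Involves strand 2? yes. Count so far: 2
Gen 4: crossing 2x1. Involves strand 2? yes. Count so far: 3
Gen 5: crossing 3x1. Involves strand 2? no. Count so far: 3
Gen 6: crossing 3x2. Involves strand 2? yes. Count so far: 4
Gen 7: crossing 2x3. Involves strand 2? yes. Count so far: 5
Gen 8: crossing 3x2. Involves strand 2? yes. Count so far: 6
Gen 9: crossing 1x2. Involves strand 2? yes. Count so far: 7
Gen 10: crossing 1x3. Involves strand 2? no. Count so far: 7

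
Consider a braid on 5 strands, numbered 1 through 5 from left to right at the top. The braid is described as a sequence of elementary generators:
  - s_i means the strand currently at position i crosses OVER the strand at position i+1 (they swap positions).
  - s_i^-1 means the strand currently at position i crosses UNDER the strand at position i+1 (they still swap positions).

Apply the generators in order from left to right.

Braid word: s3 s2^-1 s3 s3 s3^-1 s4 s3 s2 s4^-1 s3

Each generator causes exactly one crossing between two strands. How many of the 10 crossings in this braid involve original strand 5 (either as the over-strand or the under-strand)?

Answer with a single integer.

Gen 1: crossing 3x4. Involves strand 5? no. Count so far: 0
Gen 2: crossing 2x4. Involves strand 5? no. Count so far: 0
Gen 3: crossing 2x3. Involves strand 5? no. Count so far: 0
Gen 4: crossing 3x2. Involves strand 5? no. Count so far: 0
Gen 5: crossing 2x3. Involves strand 5? no. Count so far: 0
Gen 6: crossing 2x5. Involves strand 5? yes. Count so far: 1
Gen 7: crossing 3x5. Involves strand 5? yes. Count so far: 2
Gen 8: crossing 4x5. Involves strand 5? yes. Count so far: 3
Gen 9: crossing 3x2. Involves strand 5? no. Count so far: 3
Gen 10: crossing 4x2. Involves strand 5? no. Count so far: 3

Answer: 3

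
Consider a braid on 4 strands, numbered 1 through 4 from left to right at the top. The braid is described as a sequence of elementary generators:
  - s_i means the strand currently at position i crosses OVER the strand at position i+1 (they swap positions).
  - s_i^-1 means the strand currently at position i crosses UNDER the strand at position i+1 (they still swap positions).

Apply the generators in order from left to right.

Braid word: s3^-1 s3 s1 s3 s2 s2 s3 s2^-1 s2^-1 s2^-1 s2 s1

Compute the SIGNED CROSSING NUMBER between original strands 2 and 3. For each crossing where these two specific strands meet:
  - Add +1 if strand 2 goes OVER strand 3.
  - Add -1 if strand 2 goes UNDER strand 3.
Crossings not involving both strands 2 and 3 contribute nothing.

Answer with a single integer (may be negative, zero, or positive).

Gen 1: crossing 3x4. Both 2&3? no. Sum: 0
Gen 2: crossing 4x3. Both 2&3? no. Sum: 0
Gen 3: crossing 1x2. Both 2&3? no. Sum: 0
Gen 4: crossing 3x4. Both 2&3? no. Sum: 0
Gen 5: crossing 1x4. Both 2&3? no. Sum: 0
Gen 6: crossing 4x1. Both 2&3? no. Sum: 0
Gen 7: crossing 4x3. Both 2&3? no. Sum: 0
Gen 8: crossing 1x3. Both 2&3? no. Sum: 0
Gen 9: crossing 3x1. Both 2&3? no. Sum: 0
Gen 10: crossing 1x3. Both 2&3? no. Sum: 0
Gen 11: crossing 3x1. Both 2&3? no. Sum: 0
Gen 12: crossing 2x1. Both 2&3? no. Sum: 0

Answer: 0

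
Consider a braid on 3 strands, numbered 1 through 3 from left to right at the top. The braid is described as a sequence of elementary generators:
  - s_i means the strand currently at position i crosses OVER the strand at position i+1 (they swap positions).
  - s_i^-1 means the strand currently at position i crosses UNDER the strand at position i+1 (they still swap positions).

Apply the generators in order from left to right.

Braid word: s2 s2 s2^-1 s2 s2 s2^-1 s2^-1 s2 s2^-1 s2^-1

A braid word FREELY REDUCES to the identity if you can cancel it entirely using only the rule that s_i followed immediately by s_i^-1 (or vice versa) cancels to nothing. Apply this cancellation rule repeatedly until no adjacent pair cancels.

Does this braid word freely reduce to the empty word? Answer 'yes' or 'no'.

Answer: yes

Derivation:
Gen 1 (s2): push. Stack: [s2]
Gen 2 (s2): push. Stack: [s2 s2]
Gen 3 (s2^-1): cancels prior s2. Stack: [s2]
Gen 4 (s2): push. Stack: [s2 s2]
Gen 5 (s2): push. Stack: [s2 s2 s2]
Gen 6 (s2^-1): cancels prior s2. Stack: [s2 s2]
Gen 7 (s2^-1): cancels prior s2. Stack: [s2]
Gen 8 (s2): push. Stack: [s2 s2]
Gen 9 (s2^-1): cancels prior s2. Stack: [s2]
Gen 10 (s2^-1): cancels prior s2. Stack: []
Reduced word: (empty)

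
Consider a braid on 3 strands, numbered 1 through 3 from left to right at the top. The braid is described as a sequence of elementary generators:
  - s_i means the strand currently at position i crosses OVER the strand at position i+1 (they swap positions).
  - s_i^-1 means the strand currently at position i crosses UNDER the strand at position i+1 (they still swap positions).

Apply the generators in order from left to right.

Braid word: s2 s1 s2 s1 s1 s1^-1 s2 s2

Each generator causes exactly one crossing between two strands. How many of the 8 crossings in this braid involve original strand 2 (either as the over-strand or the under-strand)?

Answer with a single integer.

Answer: 5

Derivation:
Gen 1: crossing 2x3. Involves strand 2? yes. Count so far: 1
Gen 2: crossing 1x3. Involves strand 2? no. Count so far: 1
Gen 3: crossing 1x2. Involves strand 2? yes. Count so far: 2
Gen 4: crossing 3x2. Involves strand 2? yes. Count so far: 3
Gen 5: crossing 2x3. Involves strand 2? yes. Count so far: 4
Gen 6: crossing 3x2. Involves strand 2? yes. Count so far: 5
Gen 7: crossing 3x1. Involves strand 2? no. Count so far: 5
Gen 8: crossing 1x3. Involves strand 2? no. Count so far: 5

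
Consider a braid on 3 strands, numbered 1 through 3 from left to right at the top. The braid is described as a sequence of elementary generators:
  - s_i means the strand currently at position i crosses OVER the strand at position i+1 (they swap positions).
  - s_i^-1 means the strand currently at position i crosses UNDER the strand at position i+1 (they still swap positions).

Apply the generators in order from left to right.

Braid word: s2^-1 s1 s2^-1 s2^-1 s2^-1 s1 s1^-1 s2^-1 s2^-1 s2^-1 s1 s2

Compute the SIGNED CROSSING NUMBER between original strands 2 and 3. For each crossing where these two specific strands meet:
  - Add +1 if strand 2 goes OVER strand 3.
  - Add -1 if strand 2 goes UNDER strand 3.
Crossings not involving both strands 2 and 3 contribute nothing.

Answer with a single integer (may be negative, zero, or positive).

Answer: -4

Derivation:
Gen 1: 2 under 3. Both 2&3? yes. Contrib: -1. Sum: -1
Gen 2: crossing 1x3. Both 2&3? no. Sum: -1
Gen 3: crossing 1x2. Both 2&3? no. Sum: -1
Gen 4: crossing 2x1. Both 2&3? no. Sum: -1
Gen 5: crossing 1x2. Both 2&3? no. Sum: -1
Gen 6: 3 over 2. Both 2&3? yes. Contrib: -1. Sum: -2
Gen 7: 2 under 3. Both 2&3? yes. Contrib: -1. Sum: -3
Gen 8: crossing 2x1. Both 2&3? no. Sum: -3
Gen 9: crossing 1x2. Both 2&3? no. Sum: -3
Gen 10: crossing 2x1. Both 2&3? no. Sum: -3
Gen 11: crossing 3x1. Both 2&3? no. Sum: -3
Gen 12: 3 over 2. Both 2&3? yes. Contrib: -1. Sum: -4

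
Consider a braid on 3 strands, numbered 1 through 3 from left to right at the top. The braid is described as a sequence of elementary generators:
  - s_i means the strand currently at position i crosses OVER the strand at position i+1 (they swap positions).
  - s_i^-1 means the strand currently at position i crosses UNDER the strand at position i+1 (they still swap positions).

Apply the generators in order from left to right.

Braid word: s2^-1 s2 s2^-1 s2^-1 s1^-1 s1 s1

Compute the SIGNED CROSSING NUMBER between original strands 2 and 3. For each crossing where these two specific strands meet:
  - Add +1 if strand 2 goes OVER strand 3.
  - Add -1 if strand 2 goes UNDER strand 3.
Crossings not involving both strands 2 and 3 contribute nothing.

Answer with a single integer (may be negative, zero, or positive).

Answer: -2

Derivation:
Gen 1: 2 under 3. Both 2&3? yes. Contrib: -1. Sum: -1
Gen 2: 3 over 2. Both 2&3? yes. Contrib: -1. Sum: -2
Gen 3: 2 under 3. Both 2&3? yes. Contrib: -1. Sum: -3
Gen 4: 3 under 2. Both 2&3? yes. Contrib: +1. Sum: -2
Gen 5: crossing 1x2. Both 2&3? no. Sum: -2
Gen 6: crossing 2x1. Both 2&3? no. Sum: -2
Gen 7: crossing 1x2. Both 2&3? no. Sum: -2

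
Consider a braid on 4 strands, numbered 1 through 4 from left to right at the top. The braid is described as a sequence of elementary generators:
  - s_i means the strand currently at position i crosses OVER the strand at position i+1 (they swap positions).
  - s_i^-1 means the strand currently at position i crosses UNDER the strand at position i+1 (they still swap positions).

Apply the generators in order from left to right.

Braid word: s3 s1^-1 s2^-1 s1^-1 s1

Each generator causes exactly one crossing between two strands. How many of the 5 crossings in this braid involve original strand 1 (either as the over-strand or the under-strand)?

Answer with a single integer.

Answer: 2

Derivation:
Gen 1: crossing 3x4. Involves strand 1? no. Count so far: 0
Gen 2: crossing 1x2. Involves strand 1? yes. Count so far: 1
Gen 3: crossing 1x4. Involves strand 1? yes. Count so far: 2
Gen 4: crossing 2x4. Involves strand 1? no. Count so far: 2
Gen 5: crossing 4x2. Involves strand 1? no. Count so far: 2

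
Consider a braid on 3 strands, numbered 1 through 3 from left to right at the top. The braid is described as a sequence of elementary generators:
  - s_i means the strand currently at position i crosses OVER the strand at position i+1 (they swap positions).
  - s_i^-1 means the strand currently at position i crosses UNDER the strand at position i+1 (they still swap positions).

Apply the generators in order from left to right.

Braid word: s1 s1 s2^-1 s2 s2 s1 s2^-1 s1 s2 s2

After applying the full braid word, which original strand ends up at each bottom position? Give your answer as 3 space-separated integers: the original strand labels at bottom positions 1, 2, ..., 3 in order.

Answer: 2 3 1

Derivation:
Gen 1 (s1): strand 1 crosses over strand 2. Perm now: [2 1 3]
Gen 2 (s1): strand 2 crosses over strand 1. Perm now: [1 2 3]
Gen 3 (s2^-1): strand 2 crosses under strand 3. Perm now: [1 3 2]
Gen 4 (s2): strand 3 crosses over strand 2. Perm now: [1 2 3]
Gen 5 (s2): strand 2 crosses over strand 3. Perm now: [1 3 2]
Gen 6 (s1): strand 1 crosses over strand 3. Perm now: [3 1 2]
Gen 7 (s2^-1): strand 1 crosses under strand 2. Perm now: [3 2 1]
Gen 8 (s1): strand 3 crosses over strand 2. Perm now: [2 3 1]
Gen 9 (s2): strand 3 crosses over strand 1. Perm now: [2 1 3]
Gen 10 (s2): strand 1 crosses over strand 3. Perm now: [2 3 1]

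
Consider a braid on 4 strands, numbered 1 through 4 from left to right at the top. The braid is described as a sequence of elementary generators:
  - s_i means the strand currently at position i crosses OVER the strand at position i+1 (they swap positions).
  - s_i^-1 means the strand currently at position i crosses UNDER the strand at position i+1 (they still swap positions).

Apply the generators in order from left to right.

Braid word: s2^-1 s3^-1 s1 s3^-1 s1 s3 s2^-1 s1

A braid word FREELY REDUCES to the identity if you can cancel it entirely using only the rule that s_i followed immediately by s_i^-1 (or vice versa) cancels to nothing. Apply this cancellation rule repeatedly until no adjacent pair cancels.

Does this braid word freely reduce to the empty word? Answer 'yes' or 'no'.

Gen 1 (s2^-1): push. Stack: [s2^-1]
Gen 2 (s3^-1): push. Stack: [s2^-1 s3^-1]
Gen 3 (s1): push. Stack: [s2^-1 s3^-1 s1]
Gen 4 (s3^-1): push. Stack: [s2^-1 s3^-1 s1 s3^-1]
Gen 5 (s1): push. Stack: [s2^-1 s3^-1 s1 s3^-1 s1]
Gen 6 (s3): push. Stack: [s2^-1 s3^-1 s1 s3^-1 s1 s3]
Gen 7 (s2^-1): push. Stack: [s2^-1 s3^-1 s1 s3^-1 s1 s3 s2^-1]
Gen 8 (s1): push. Stack: [s2^-1 s3^-1 s1 s3^-1 s1 s3 s2^-1 s1]
Reduced word: s2^-1 s3^-1 s1 s3^-1 s1 s3 s2^-1 s1

Answer: no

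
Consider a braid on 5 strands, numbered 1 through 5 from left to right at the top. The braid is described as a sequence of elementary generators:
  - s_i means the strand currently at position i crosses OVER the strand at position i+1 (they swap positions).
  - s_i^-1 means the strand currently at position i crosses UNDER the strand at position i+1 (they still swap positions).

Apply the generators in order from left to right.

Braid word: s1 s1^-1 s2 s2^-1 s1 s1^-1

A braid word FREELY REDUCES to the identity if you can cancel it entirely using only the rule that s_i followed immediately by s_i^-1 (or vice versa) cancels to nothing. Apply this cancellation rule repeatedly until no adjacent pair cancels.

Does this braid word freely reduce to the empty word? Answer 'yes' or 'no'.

Gen 1 (s1): push. Stack: [s1]
Gen 2 (s1^-1): cancels prior s1. Stack: []
Gen 3 (s2): push. Stack: [s2]
Gen 4 (s2^-1): cancels prior s2. Stack: []
Gen 5 (s1): push. Stack: [s1]
Gen 6 (s1^-1): cancels prior s1. Stack: []
Reduced word: (empty)

Answer: yes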